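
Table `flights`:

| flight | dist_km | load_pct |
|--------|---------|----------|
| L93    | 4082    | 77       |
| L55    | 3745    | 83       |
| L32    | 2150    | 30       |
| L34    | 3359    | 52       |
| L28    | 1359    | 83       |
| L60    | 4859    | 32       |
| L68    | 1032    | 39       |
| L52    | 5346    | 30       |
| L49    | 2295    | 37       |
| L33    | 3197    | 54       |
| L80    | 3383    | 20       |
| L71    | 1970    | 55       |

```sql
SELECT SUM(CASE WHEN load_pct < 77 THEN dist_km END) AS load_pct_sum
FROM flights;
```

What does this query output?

flight=L93: ✗
flight=L55: ✗
flight=L32: ✓ → 2150
flight=L34: ✓ → 3359
flight=L28: ✗
flight=L60: ✓ → 4859
flight=L68: ✓ → 1032
flight=L52: ✓ → 5346
flight=L49: ✓ → 2295
flight=L33: ✓ → 3197
flight=L80: ✓ → 3383
flight=L71: ✓ → 1970
load_pct_sum = 2150 + 3359 + 4859 + 1032 + 5346 + 2295 + 3197 + 3383 + 1970 = 27591

27591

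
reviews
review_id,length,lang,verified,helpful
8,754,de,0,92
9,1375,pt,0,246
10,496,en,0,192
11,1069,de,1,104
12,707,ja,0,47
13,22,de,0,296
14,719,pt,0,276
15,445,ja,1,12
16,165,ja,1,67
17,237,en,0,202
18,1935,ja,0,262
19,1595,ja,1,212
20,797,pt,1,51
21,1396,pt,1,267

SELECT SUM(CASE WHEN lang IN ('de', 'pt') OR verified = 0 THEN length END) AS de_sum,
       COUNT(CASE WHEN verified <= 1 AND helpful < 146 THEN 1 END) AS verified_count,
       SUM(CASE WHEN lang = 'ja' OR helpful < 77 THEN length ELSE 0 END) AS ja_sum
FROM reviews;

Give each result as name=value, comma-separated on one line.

de_sum=9507, verified_count=6, ja_sum=5644

[de_sum: lang IN ('de', 'pt') OR verified = 0]
review_id=8: ✓ → 754
review_id=9: ✓ → 1375
review_id=10: ✓ → 496
review_id=11: ✓ → 1069
review_id=12: ✓ → 707
review_id=13: ✓ → 22
review_id=14: ✓ → 719
review_id=15: ✗
review_id=16: ✗
review_id=17: ✓ → 237
review_id=18: ✓ → 1935
review_id=19: ✗
review_id=20: ✓ → 797
review_id=21: ✓ → 1396
de_sum = 754 + 1375 + 496 + 1069 + 707 + 22 + 719 + 237 + 1935 + 797 + 1396 = 9507
—
[verified_count: verified <= 1 AND helpful < 146]
review_id=8: ✓ → 1
review_id=9: ✗
review_id=10: ✗
review_id=11: ✓ → 1
review_id=12: ✓ → 1
review_id=13: ✗
review_id=14: ✗
review_id=15: ✓ → 1
review_id=16: ✓ → 1
review_id=17: ✗
review_id=18: ✗
review_id=19: ✗
review_id=20: ✓ → 1
review_id=21: ✗
verified_count = COUNT(1, 1, 1, 1, 1, 1) = 6
—
[ja_sum: lang = 'ja' OR helpful < 77]
review_id=8: ✗
review_id=9: ✗
review_id=10: ✗
review_id=11: ✗
review_id=12: ✓ → 707
review_id=13: ✗
review_id=14: ✗
review_id=15: ✓ → 445
review_id=16: ✓ → 165
review_id=17: ✗
review_id=18: ✓ → 1935
review_id=19: ✓ → 1595
review_id=20: ✓ → 797
review_id=21: ✗
ja_sum = 707 + 445 + 165 + 1935 + 1595 + 797 = 5644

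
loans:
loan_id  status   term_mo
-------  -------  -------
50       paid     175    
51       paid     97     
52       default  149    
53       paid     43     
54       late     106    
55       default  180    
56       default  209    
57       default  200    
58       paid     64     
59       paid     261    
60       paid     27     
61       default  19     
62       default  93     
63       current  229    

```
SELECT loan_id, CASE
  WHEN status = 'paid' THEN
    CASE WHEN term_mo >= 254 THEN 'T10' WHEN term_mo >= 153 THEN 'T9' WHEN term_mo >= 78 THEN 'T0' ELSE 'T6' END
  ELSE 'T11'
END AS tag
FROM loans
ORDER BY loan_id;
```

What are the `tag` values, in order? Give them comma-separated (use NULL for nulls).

T9, T0, T11, T6, T11, T11, T11, T11, T6, T10, T6, T11, T11, T11

loan_id=50: status='paid' → inner[term_mo >= 153] → T9
loan_id=51: status='paid' → inner[term_mo >= 78] → T0
loan_id=52: status='default' → outer ELSE → T11
loan_id=53: status='paid' → inner[ELSE] → T6
loan_id=54: status='late' → outer ELSE → T11
loan_id=55: status='default' → outer ELSE → T11
loan_id=56: status='default' → outer ELSE → T11
loan_id=57: status='default' → outer ELSE → T11
loan_id=58: status='paid' → inner[ELSE] → T6
loan_id=59: status='paid' → inner[term_mo >= 254] → T10
loan_id=60: status='paid' → inner[ELSE] → T6
loan_id=61: status='default' → outer ELSE → T11
loan_id=62: status='default' → outer ELSE → T11
loan_id=63: status='current' → outer ELSE → T11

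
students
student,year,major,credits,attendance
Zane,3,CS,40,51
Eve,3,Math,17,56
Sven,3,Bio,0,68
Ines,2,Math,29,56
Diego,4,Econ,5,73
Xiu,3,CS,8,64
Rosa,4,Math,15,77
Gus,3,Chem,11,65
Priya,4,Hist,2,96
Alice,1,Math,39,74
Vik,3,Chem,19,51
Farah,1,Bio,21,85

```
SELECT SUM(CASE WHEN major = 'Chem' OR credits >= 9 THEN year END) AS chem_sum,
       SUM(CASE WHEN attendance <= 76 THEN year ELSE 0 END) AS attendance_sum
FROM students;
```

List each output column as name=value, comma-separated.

chem_sum=20, attendance_sum=25

[chem_sum: major = 'Chem' OR credits >= 9]
student=Zane: ✓ → 3
student=Eve: ✓ → 3
student=Sven: ✗
student=Ines: ✓ → 2
student=Diego: ✗
student=Xiu: ✗
student=Rosa: ✓ → 4
student=Gus: ✓ → 3
student=Priya: ✗
student=Alice: ✓ → 1
student=Vik: ✓ → 3
student=Farah: ✓ → 1
chem_sum = 3 + 3 + 2 + 4 + 3 + 1 + 3 + 1 = 20
—
[attendance_sum: attendance <= 76]
student=Zane: ✓ → 3
student=Eve: ✓ → 3
student=Sven: ✓ → 3
student=Ines: ✓ → 2
student=Diego: ✓ → 4
student=Xiu: ✓ → 3
student=Rosa: ✗
student=Gus: ✓ → 3
student=Priya: ✗
student=Alice: ✓ → 1
student=Vik: ✓ → 3
student=Farah: ✗
attendance_sum = 3 + 3 + 3 + 2 + 4 + 3 + 3 + 1 + 3 = 25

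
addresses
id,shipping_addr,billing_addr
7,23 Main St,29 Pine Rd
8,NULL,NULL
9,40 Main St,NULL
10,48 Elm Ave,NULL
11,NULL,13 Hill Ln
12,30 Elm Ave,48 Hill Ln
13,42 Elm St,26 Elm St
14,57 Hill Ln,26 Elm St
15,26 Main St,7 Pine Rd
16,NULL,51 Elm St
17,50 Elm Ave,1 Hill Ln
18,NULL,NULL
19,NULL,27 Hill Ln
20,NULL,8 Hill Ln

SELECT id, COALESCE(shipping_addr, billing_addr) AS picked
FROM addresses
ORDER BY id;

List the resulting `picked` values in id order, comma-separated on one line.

23 Main St, NULL, 40 Main St, 48 Elm Ave, 13 Hill Ln, 30 Elm Ave, 42 Elm St, 57 Hill Ln, 26 Main St, 51 Elm St, 50 Elm Ave, NULL, 27 Hill Ln, 8 Hill Ln

id=7: shipping_addr=23 Main St → 23 Main St
id=8: shipping_addr=NULL, billing_addr=NULL (all NULL) → NULL
id=9: shipping_addr=40 Main St → 40 Main St
id=10: shipping_addr=48 Elm Ave → 48 Elm Ave
id=11: shipping_addr=NULL, billing_addr=13 Hill Ln → 13 Hill Ln
id=12: shipping_addr=30 Elm Ave → 30 Elm Ave
id=13: shipping_addr=42 Elm St → 42 Elm St
id=14: shipping_addr=57 Hill Ln → 57 Hill Ln
id=15: shipping_addr=26 Main St → 26 Main St
id=16: shipping_addr=NULL, billing_addr=51 Elm St → 51 Elm St
id=17: shipping_addr=50 Elm Ave → 50 Elm Ave
id=18: shipping_addr=NULL, billing_addr=NULL (all NULL) → NULL
id=19: shipping_addr=NULL, billing_addr=27 Hill Ln → 27 Hill Ln
id=20: shipping_addr=NULL, billing_addr=8 Hill Ln → 8 Hill Ln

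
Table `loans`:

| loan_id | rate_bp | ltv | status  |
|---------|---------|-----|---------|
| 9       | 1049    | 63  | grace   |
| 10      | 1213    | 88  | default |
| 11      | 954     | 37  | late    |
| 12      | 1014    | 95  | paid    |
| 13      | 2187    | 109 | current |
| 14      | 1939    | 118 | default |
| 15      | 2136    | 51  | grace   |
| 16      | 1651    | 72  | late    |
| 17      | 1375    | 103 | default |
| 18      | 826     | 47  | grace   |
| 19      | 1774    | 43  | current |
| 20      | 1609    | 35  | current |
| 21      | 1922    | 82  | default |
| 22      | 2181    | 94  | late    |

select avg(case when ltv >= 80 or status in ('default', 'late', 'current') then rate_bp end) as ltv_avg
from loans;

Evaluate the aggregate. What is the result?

1619.9090909091

loan_id=9: ✗
loan_id=10: ✓ → 1213
loan_id=11: ✓ → 954
loan_id=12: ✓ → 1014
loan_id=13: ✓ → 2187
loan_id=14: ✓ → 1939
loan_id=15: ✗
loan_id=16: ✓ → 1651
loan_id=17: ✓ → 1375
loan_id=18: ✗
loan_id=19: ✓ → 1774
loan_id=20: ✓ → 1609
loan_id=21: ✓ → 1922
loan_id=22: ✓ → 2181
ltv_avg = (1213 + 954 + 1014 + 2187 + 1939 + 1651 + 1375 + 1774 + 1609 + 1922 + 2181) / 11 = 1619.9090909091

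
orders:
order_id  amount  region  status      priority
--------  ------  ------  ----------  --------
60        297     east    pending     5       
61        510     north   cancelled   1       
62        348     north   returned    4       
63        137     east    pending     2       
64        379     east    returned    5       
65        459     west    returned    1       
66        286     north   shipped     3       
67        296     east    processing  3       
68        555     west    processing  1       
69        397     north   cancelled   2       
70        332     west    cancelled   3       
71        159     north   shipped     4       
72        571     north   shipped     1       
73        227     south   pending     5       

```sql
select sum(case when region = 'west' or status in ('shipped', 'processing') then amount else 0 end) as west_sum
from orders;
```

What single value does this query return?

2658

order_id=60: ✗
order_id=61: ✗
order_id=62: ✗
order_id=63: ✗
order_id=64: ✗
order_id=65: ✓ → 459
order_id=66: ✓ → 286
order_id=67: ✓ → 296
order_id=68: ✓ → 555
order_id=69: ✗
order_id=70: ✓ → 332
order_id=71: ✓ → 159
order_id=72: ✓ → 571
order_id=73: ✗
west_sum = 459 + 286 + 296 + 555 + 332 + 159 + 571 = 2658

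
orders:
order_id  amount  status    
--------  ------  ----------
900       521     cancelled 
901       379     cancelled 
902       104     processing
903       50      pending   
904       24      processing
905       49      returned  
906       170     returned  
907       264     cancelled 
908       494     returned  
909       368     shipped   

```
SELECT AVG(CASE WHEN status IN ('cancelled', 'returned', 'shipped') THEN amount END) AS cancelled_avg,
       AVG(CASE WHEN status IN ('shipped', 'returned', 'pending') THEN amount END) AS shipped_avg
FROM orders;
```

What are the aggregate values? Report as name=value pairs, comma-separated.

[cancelled_avg: status IN ('cancelled', 'returned', 'shipped')]
order_id=900: ✓ → 521
order_id=901: ✓ → 379
order_id=902: ✗
order_id=903: ✗
order_id=904: ✗
order_id=905: ✓ → 49
order_id=906: ✓ → 170
order_id=907: ✓ → 264
order_id=908: ✓ → 494
order_id=909: ✓ → 368
cancelled_avg = (521 + 379 + 49 + 170 + 264 + 494 + 368) / 7 = 320.7142857143
—
[shipped_avg: status IN ('shipped', 'returned', 'pending')]
order_id=900: ✗
order_id=901: ✗
order_id=902: ✗
order_id=903: ✓ → 50
order_id=904: ✗
order_id=905: ✓ → 49
order_id=906: ✓ → 170
order_id=907: ✗
order_id=908: ✓ → 494
order_id=909: ✓ → 368
shipped_avg = (50 + 49 + 170 + 494 + 368) / 5 = 226.2

cancelled_avg=320.7142857143, shipped_avg=226.2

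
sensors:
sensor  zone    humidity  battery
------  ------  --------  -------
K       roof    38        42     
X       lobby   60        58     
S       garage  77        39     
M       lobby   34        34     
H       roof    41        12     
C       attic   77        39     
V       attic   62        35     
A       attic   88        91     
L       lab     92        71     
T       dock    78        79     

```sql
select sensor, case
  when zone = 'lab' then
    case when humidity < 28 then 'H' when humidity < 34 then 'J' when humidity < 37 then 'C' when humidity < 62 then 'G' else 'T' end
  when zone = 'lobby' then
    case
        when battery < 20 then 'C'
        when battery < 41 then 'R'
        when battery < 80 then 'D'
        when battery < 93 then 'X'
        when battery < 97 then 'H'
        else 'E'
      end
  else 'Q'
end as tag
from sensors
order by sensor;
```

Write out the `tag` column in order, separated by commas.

sensor=A: zone='attic' → outer ELSE → Q
sensor=C: zone='attic' → outer ELSE → Q
sensor=H: zone='roof' → outer ELSE → Q
sensor=K: zone='roof' → outer ELSE → Q
sensor=L: zone='lab' → inner[ELSE] → T
sensor=M: zone='lobby' → inner[battery < 41] → R
sensor=S: zone='garage' → outer ELSE → Q
sensor=T: zone='dock' → outer ELSE → Q
sensor=V: zone='attic' → outer ELSE → Q
sensor=X: zone='lobby' → inner[battery < 80] → D

Q, Q, Q, Q, T, R, Q, Q, Q, D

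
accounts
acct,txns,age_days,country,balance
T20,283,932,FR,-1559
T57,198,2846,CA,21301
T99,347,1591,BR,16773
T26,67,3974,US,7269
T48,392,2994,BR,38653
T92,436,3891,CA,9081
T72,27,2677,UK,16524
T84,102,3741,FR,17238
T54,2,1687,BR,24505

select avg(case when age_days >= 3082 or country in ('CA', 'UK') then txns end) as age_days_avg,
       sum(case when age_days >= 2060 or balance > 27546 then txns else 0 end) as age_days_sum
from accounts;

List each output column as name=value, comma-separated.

age_days_avg=166, age_days_sum=1222

[age_days_avg: age_days >= 3082 or country in ('CA', 'UK')]
acct=T20: ✗
acct=T57: ✓ → 198
acct=T99: ✗
acct=T26: ✓ → 67
acct=T48: ✗
acct=T92: ✓ → 436
acct=T72: ✓ → 27
acct=T84: ✓ → 102
acct=T54: ✗
age_days_avg = (198 + 67 + 436 + 27 + 102) / 5 = 166
—
[age_days_sum: age_days >= 2060 or balance > 27546]
acct=T20: ✗
acct=T57: ✓ → 198
acct=T99: ✗
acct=T26: ✓ → 67
acct=T48: ✓ → 392
acct=T92: ✓ → 436
acct=T72: ✓ → 27
acct=T84: ✓ → 102
acct=T54: ✗
age_days_sum = 198 + 67 + 392 + 436 + 27 + 102 = 1222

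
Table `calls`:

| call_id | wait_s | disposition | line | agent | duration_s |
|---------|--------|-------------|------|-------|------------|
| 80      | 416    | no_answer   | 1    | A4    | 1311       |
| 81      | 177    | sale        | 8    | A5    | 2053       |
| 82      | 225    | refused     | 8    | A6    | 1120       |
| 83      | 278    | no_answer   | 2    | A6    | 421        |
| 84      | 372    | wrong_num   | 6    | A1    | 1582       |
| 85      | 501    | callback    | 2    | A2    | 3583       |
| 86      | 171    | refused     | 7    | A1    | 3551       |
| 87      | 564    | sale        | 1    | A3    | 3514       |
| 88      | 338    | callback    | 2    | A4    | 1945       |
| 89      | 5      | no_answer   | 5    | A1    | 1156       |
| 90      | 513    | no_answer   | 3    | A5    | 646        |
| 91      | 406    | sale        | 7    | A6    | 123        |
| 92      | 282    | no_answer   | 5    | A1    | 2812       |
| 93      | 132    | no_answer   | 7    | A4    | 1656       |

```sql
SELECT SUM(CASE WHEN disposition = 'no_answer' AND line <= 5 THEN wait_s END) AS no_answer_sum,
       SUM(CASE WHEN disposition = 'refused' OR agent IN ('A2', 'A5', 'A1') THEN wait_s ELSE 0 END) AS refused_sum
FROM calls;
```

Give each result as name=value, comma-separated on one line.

[no_answer_sum: disposition = 'no_answer' AND line <= 5]
call_id=80: ✓ → 416
call_id=81: ✗
call_id=82: ✗
call_id=83: ✓ → 278
call_id=84: ✗
call_id=85: ✗
call_id=86: ✗
call_id=87: ✗
call_id=88: ✗
call_id=89: ✓ → 5
call_id=90: ✓ → 513
call_id=91: ✗
call_id=92: ✓ → 282
call_id=93: ✗
no_answer_sum = 416 + 278 + 5 + 513 + 282 = 1494
—
[refused_sum: disposition = 'refused' OR agent IN ('A2', 'A5', 'A1')]
call_id=80: ✗
call_id=81: ✓ → 177
call_id=82: ✓ → 225
call_id=83: ✗
call_id=84: ✓ → 372
call_id=85: ✓ → 501
call_id=86: ✓ → 171
call_id=87: ✗
call_id=88: ✗
call_id=89: ✓ → 5
call_id=90: ✓ → 513
call_id=91: ✗
call_id=92: ✓ → 282
call_id=93: ✗
refused_sum = 177 + 225 + 372 + 501 + 171 + 5 + 513 + 282 = 2246

no_answer_sum=1494, refused_sum=2246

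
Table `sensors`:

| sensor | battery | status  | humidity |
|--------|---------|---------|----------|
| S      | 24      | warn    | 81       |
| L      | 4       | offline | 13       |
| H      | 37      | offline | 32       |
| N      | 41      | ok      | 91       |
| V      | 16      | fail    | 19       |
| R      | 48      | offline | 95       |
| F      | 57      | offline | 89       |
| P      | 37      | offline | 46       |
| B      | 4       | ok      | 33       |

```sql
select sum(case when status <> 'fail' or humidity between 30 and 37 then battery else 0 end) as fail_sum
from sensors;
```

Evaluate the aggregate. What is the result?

sensor=S: ✓ → 24
sensor=L: ✓ → 4
sensor=H: ✓ → 37
sensor=N: ✓ → 41
sensor=V: ✗
sensor=R: ✓ → 48
sensor=F: ✓ → 57
sensor=P: ✓ → 37
sensor=B: ✓ → 4
fail_sum = 24 + 4 + 37 + 41 + 48 + 57 + 37 + 4 = 252

252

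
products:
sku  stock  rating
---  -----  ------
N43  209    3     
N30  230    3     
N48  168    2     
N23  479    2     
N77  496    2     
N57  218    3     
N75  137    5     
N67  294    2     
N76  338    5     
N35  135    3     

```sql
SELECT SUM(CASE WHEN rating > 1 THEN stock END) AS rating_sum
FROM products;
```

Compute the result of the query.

2704

sku=N43: ✓ → 209
sku=N30: ✓ → 230
sku=N48: ✓ → 168
sku=N23: ✓ → 479
sku=N77: ✓ → 496
sku=N57: ✓ → 218
sku=N75: ✓ → 137
sku=N67: ✓ → 294
sku=N76: ✓ → 338
sku=N35: ✓ → 135
rating_sum = 209 + 230 + 168 + 479 + 496 + 218 + 137 + 294 + 338 + 135 = 2704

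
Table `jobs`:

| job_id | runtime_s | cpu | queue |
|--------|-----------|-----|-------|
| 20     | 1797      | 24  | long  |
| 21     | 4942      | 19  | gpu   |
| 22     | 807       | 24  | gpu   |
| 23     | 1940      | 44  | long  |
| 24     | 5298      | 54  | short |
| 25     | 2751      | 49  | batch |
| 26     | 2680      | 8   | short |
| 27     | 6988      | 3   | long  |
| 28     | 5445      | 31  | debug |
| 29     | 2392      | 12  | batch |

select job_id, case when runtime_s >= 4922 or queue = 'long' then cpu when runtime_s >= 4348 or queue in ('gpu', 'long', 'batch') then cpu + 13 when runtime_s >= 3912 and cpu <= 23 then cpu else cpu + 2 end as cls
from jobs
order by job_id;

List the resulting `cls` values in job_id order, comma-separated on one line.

job_id=20: runtime_s >= 4922 or queue = 'long' → 24
job_id=21: runtime_s >= 4922 or queue = 'long' → 19
job_id=22: runtime_s >= 4348 or queue in ('gpu', 'long', 'batch') → 37
job_id=23: runtime_s >= 4922 or queue = 'long' → 44
job_id=24: runtime_s >= 4922 or queue = 'long' → 54
job_id=25: runtime_s >= 4348 or queue in ('gpu', 'long', 'batch') → 62
job_id=26: ELSE → 10
job_id=27: runtime_s >= 4922 or queue = 'long' → 3
job_id=28: runtime_s >= 4922 or queue = 'long' → 31
job_id=29: runtime_s >= 4348 or queue in ('gpu', 'long', 'batch') → 25

24, 19, 37, 44, 54, 62, 10, 3, 31, 25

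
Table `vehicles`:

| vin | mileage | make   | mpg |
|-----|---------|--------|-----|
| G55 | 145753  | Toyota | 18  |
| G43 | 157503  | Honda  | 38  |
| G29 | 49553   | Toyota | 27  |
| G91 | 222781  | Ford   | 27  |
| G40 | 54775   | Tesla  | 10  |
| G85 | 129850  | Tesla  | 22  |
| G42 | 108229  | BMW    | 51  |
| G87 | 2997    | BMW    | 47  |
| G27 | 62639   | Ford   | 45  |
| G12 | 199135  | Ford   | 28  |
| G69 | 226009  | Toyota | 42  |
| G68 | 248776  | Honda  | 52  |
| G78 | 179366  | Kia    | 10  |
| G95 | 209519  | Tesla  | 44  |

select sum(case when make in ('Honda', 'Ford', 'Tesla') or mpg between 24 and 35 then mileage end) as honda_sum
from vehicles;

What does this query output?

1334531

vin=G55: ✗
vin=G43: ✓ → 157503
vin=G29: ✓ → 49553
vin=G91: ✓ → 222781
vin=G40: ✓ → 54775
vin=G85: ✓ → 129850
vin=G42: ✗
vin=G87: ✗
vin=G27: ✓ → 62639
vin=G12: ✓ → 199135
vin=G69: ✗
vin=G68: ✓ → 248776
vin=G78: ✗
vin=G95: ✓ → 209519
honda_sum = 157503 + 49553 + 222781 + 54775 + 129850 + 62639 + 199135 + 248776 + 209519 = 1334531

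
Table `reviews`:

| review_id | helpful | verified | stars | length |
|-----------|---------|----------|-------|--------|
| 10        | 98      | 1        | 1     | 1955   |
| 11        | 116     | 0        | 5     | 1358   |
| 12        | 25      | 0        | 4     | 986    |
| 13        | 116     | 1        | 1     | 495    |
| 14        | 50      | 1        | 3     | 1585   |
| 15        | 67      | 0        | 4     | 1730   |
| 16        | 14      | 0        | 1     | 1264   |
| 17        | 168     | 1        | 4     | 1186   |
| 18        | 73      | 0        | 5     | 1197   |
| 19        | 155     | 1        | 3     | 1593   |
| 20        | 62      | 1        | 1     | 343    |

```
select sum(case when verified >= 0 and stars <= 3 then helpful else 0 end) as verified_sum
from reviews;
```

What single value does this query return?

495

review_id=10: ✓ → 98
review_id=11: ✗
review_id=12: ✗
review_id=13: ✓ → 116
review_id=14: ✓ → 50
review_id=15: ✗
review_id=16: ✓ → 14
review_id=17: ✗
review_id=18: ✗
review_id=19: ✓ → 155
review_id=20: ✓ → 62
verified_sum = 98 + 116 + 50 + 14 + 155 + 62 = 495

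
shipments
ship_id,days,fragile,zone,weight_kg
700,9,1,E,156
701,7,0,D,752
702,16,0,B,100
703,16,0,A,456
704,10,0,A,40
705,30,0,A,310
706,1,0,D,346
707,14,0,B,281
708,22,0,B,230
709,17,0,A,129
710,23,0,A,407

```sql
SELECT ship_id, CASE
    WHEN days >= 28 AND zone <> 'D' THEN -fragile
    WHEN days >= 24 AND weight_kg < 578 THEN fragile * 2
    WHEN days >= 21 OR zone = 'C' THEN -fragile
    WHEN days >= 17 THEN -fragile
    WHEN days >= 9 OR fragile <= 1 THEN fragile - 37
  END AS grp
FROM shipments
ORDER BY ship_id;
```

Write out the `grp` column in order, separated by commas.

ship_id=700: days >= 9 OR fragile <= 1 → -36
ship_id=701: days >= 9 OR fragile <= 1 → -37
ship_id=702: days >= 9 OR fragile <= 1 → -37
ship_id=703: days >= 9 OR fragile <= 1 → -37
ship_id=704: days >= 9 OR fragile <= 1 → -37
ship_id=705: days >= 28 AND zone <> 'D' → 0
ship_id=706: days >= 9 OR fragile <= 1 → -37
ship_id=707: days >= 9 OR fragile <= 1 → -37
ship_id=708: days >= 21 OR zone = 'C' → 0
ship_id=709: days >= 17 → 0
ship_id=710: days >= 21 OR zone = 'C' → 0

-36, -37, -37, -37, -37, 0, -37, -37, 0, 0, 0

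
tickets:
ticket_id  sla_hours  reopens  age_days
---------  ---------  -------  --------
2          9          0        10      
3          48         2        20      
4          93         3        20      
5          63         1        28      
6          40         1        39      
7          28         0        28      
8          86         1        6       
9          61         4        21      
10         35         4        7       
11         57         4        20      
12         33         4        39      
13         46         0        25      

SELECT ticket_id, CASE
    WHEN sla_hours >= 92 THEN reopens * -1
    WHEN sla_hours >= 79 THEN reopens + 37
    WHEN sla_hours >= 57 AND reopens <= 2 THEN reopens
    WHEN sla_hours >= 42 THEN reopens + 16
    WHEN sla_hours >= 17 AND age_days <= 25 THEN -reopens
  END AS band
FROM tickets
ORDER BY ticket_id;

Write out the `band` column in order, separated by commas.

ticket_id=2: (no match → NULL) → NULL
ticket_id=3: sla_hours >= 42 → 18
ticket_id=4: sla_hours >= 92 → -3
ticket_id=5: sla_hours >= 57 AND reopens <= 2 → 1
ticket_id=6: (no match → NULL) → NULL
ticket_id=7: (no match → NULL) → NULL
ticket_id=8: sla_hours >= 79 → 38
ticket_id=9: sla_hours >= 42 → 20
ticket_id=10: sla_hours >= 17 AND age_days <= 25 → -4
ticket_id=11: sla_hours >= 42 → 20
ticket_id=12: (no match → NULL) → NULL
ticket_id=13: sla_hours >= 42 → 16

NULL, 18, -3, 1, NULL, NULL, 38, 20, -4, 20, NULL, 16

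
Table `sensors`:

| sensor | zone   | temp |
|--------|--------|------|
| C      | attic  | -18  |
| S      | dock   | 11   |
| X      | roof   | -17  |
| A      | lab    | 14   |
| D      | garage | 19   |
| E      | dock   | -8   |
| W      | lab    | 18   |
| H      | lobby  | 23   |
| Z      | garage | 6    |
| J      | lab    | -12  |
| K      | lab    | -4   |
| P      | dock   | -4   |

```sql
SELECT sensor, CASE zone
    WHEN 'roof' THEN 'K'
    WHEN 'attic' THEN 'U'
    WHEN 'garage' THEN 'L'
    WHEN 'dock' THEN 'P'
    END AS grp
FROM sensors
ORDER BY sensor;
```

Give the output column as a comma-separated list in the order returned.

sensor=A: (no match → NULL) → NULL
sensor=C: zone='attic' → U
sensor=D: zone='garage' → L
sensor=E: zone='dock' → P
sensor=H: (no match → NULL) → NULL
sensor=J: (no match → NULL) → NULL
sensor=K: (no match → NULL) → NULL
sensor=P: zone='dock' → P
sensor=S: zone='dock' → P
sensor=W: (no match → NULL) → NULL
sensor=X: zone='roof' → K
sensor=Z: zone='garage' → L

NULL, U, L, P, NULL, NULL, NULL, P, P, NULL, K, L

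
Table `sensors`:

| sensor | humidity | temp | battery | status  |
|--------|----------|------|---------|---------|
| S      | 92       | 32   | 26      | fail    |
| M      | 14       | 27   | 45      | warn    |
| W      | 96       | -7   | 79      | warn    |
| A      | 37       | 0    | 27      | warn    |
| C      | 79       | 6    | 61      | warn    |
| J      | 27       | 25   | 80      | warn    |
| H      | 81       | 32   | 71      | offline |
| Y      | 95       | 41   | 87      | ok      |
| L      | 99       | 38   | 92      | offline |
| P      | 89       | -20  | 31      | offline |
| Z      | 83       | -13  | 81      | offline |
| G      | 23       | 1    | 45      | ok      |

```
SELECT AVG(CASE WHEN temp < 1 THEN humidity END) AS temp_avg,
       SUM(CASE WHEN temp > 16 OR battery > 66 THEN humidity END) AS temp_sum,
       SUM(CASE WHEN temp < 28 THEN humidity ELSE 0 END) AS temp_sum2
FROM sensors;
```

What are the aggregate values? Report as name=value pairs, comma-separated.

temp_avg=76.25, temp_sum=587, temp_sum2=448

[temp_avg: temp < 1]
sensor=S: ✗
sensor=M: ✗
sensor=W: ✓ → 96
sensor=A: ✓ → 37
sensor=C: ✗
sensor=J: ✗
sensor=H: ✗
sensor=Y: ✗
sensor=L: ✗
sensor=P: ✓ → 89
sensor=Z: ✓ → 83
sensor=G: ✗
temp_avg = (96 + 37 + 89 + 83) / 4 = 76.25
—
[temp_sum: temp > 16 OR battery > 66]
sensor=S: ✓ → 92
sensor=M: ✓ → 14
sensor=W: ✓ → 96
sensor=A: ✗
sensor=C: ✗
sensor=J: ✓ → 27
sensor=H: ✓ → 81
sensor=Y: ✓ → 95
sensor=L: ✓ → 99
sensor=P: ✗
sensor=Z: ✓ → 83
sensor=G: ✗
temp_sum = 92 + 14 + 96 + 27 + 81 + 95 + 99 + 83 = 587
—
[temp_sum2: temp < 28]
sensor=S: ✗
sensor=M: ✓ → 14
sensor=W: ✓ → 96
sensor=A: ✓ → 37
sensor=C: ✓ → 79
sensor=J: ✓ → 27
sensor=H: ✗
sensor=Y: ✗
sensor=L: ✗
sensor=P: ✓ → 89
sensor=Z: ✓ → 83
sensor=G: ✓ → 23
temp_sum2 = 14 + 96 + 37 + 79 + 27 + 89 + 83 + 23 = 448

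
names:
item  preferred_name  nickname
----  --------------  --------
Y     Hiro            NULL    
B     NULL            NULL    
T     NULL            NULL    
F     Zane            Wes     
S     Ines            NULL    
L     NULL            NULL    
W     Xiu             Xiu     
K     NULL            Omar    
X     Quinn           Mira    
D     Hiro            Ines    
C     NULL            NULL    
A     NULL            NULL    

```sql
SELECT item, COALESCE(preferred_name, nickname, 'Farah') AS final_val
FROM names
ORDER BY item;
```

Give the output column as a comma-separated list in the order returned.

item=A: preferred_name=NULL, nickname=NULL, → literal Farah → Farah
item=B: preferred_name=NULL, nickname=NULL, → literal Farah → Farah
item=C: preferred_name=NULL, nickname=NULL, → literal Farah → Farah
item=D: preferred_name=Hiro → Hiro
item=F: preferred_name=Zane → Zane
item=K: preferred_name=NULL, nickname=Omar → Omar
item=L: preferred_name=NULL, nickname=NULL, → literal Farah → Farah
item=S: preferred_name=Ines → Ines
item=T: preferred_name=NULL, nickname=NULL, → literal Farah → Farah
item=W: preferred_name=Xiu → Xiu
item=X: preferred_name=Quinn → Quinn
item=Y: preferred_name=Hiro → Hiro

Farah, Farah, Farah, Hiro, Zane, Omar, Farah, Ines, Farah, Xiu, Quinn, Hiro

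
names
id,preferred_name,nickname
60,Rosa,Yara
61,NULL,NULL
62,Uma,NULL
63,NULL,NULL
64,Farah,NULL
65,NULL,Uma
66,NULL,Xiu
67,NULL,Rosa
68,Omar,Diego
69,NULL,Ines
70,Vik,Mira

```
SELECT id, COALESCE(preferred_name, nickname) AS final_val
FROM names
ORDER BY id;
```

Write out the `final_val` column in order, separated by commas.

id=60: preferred_name=Rosa → Rosa
id=61: preferred_name=NULL, nickname=NULL (all NULL) → NULL
id=62: preferred_name=Uma → Uma
id=63: preferred_name=NULL, nickname=NULL (all NULL) → NULL
id=64: preferred_name=Farah → Farah
id=65: preferred_name=NULL, nickname=Uma → Uma
id=66: preferred_name=NULL, nickname=Xiu → Xiu
id=67: preferred_name=NULL, nickname=Rosa → Rosa
id=68: preferred_name=Omar → Omar
id=69: preferred_name=NULL, nickname=Ines → Ines
id=70: preferred_name=Vik → Vik

Rosa, NULL, Uma, NULL, Farah, Uma, Xiu, Rosa, Omar, Ines, Vik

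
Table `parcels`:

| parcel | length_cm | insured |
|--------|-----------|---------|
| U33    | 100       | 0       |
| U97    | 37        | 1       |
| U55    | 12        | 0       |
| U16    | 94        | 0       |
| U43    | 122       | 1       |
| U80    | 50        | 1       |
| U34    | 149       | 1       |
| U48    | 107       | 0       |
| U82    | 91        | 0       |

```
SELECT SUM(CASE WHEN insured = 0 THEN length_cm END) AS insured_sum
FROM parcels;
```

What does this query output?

parcel=U33: ✓ → 100
parcel=U97: ✗
parcel=U55: ✓ → 12
parcel=U16: ✓ → 94
parcel=U43: ✗
parcel=U80: ✗
parcel=U34: ✗
parcel=U48: ✓ → 107
parcel=U82: ✓ → 91
insured_sum = 100 + 12 + 94 + 107 + 91 = 404

404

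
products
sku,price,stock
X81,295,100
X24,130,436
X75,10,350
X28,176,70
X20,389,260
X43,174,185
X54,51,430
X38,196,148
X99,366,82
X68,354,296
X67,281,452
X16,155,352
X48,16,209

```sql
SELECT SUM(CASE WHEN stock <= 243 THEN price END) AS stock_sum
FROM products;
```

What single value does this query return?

1223

sku=X81: ✓ → 295
sku=X24: ✗
sku=X75: ✗
sku=X28: ✓ → 176
sku=X20: ✗
sku=X43: ✓ → 174
sku=X54: ✗
sku=X38: ✓ → 196
sku=X99: ✓ → 366
sku=X68: ✗
sku=X67: ✗
sku=X16: ✗
sku=X48: ✓ → 16
stock_sum = 295 + 176 + 174 + 196 + 366 + 16 = 1223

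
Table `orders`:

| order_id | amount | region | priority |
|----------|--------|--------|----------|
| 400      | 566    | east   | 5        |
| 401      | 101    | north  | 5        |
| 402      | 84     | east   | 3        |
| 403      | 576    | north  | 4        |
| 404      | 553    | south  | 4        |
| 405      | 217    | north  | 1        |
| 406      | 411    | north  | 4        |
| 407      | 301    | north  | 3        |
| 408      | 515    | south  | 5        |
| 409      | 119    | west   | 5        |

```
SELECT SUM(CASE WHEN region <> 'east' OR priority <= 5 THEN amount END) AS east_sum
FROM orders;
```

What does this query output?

order_id=400: ✓ → 566
order_id=401: ✓ → 101
order_id=402: ✓ → 84
order_id=403: ✓ → 576
order_id=404: ✓ → 553
order_id=405: ✓ → 217
order_id=406: ✓ → 411
order_id=407: ✓ → 301
order_id=408: ✓ → 515
order_id=409: ✓ → 119
east_sum = 566 + 101 + 84 + 576 + 553 + 217 + 411 + 301 + 515 + 119 = 3443

3443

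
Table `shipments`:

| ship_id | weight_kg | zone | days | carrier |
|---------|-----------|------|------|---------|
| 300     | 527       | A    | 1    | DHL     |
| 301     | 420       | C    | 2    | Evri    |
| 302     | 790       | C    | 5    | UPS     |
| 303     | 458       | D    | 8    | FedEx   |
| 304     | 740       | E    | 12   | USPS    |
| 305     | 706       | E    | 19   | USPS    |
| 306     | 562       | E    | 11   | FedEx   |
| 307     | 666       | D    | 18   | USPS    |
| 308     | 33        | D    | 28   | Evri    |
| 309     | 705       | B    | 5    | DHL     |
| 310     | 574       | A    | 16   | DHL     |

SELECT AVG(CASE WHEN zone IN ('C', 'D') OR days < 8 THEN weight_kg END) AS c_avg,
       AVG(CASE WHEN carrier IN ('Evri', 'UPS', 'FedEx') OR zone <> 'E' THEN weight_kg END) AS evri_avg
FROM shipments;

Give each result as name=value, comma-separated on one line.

c_avg=514.1428571429, evri_avg=526.1111111111

[c_avg: zone IN ('C', 'D') OR days < 8]
ship_id=300: ✓ → 527
ship_id=301: ✓ → 420
ship_id=302: ✓ → 790
ship_id=303: ✓ → 458
ship_id=304: ✗
ship_id=305: ✗
ship_id=306: ✗
ship_id=307: ✓ → 666
ship_id=308: ✓ → 33
ship_id=309: ✓ → 705
ship_id=310: ✗
c_avg = (527 + 420 + 790 + 458 + 666 + 33 + 705) / 7 = 514.1428571429
—
[evri_avg: carrier IN ('Evri', 'UPS', 'FedEx') OR zone <> 'E']
ship_id=300: ✓ → 527
ship_id=301: ✓ → 420
ship_id=302: ✓ → 790
ship_id=303: ✓ → 458
ship_id=304: ✗
ship_id=305: ✗
ship_id=306: ✓ → 562
ship_id=307: ✓ → 666
ship_id=308: ✓ → 33
ship_id=309: ✓ → 705
ship_id=310: ✓ → 574
evri_avg = (527 + 420 + 790 + 458 + 562 + 666 + 33 + 705 + 574) / 9 = 526.1111111111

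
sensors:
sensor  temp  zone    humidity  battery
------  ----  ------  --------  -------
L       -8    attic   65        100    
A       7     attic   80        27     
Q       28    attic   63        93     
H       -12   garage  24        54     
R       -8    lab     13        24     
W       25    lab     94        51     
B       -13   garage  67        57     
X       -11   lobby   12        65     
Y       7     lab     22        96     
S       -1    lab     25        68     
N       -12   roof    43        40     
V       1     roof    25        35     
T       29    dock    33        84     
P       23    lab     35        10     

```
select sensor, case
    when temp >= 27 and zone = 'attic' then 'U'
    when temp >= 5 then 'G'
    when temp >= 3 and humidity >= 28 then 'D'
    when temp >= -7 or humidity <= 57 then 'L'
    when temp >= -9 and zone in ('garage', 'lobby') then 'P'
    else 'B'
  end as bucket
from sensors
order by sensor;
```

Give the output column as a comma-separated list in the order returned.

sensor=A: temp >= 5 → G
sensor=B: ELSE → B
sensor=H: temp >= -7 or humidity <= 57 → L
sensor=L: ELSE → B
sensor=N: temp >= -7 or humidity <= 57 → L
sensor=P: temp >= 5 → G
sensor=Q: temp >= 27 and zone = 'attic' → U
sensor=R: temp >= -7 or humidity <= 57 → L
sensor=S: temp >= -7 or humidity <= 57 → L
sensor=T: temp >= 5 → G
sensor=V: temp >= -7 or humidity <= 57 → L
sensor=W: temp >= 5 → G
sensor=X: temp >= -7 or humidity <= 57 → L
sensor=Y: temp >= 5 → G

G, B, L, B, L, G, U, L, L, G, L, G, L, G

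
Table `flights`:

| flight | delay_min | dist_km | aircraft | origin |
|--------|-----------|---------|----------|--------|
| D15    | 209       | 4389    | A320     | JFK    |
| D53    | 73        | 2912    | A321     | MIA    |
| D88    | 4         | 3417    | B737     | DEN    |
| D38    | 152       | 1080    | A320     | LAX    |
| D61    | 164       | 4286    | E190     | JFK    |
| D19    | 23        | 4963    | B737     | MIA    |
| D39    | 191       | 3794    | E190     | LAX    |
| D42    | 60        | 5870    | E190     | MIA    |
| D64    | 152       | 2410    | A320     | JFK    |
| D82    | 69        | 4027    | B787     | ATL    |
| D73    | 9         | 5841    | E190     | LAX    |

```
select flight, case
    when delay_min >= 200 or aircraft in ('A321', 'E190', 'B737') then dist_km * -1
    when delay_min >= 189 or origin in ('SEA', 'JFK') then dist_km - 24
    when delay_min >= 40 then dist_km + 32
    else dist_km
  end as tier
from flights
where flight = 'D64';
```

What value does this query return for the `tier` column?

2386

flight = D64: delay_min=152, dist_km=2410, aircraft=A320, origin=JFK.
delay_min >= 200 or aircraft in ('A321', 'E190', 'B737') → false
delay_min >= 189 or origin in ('SEA', 'JFK') → true → 2386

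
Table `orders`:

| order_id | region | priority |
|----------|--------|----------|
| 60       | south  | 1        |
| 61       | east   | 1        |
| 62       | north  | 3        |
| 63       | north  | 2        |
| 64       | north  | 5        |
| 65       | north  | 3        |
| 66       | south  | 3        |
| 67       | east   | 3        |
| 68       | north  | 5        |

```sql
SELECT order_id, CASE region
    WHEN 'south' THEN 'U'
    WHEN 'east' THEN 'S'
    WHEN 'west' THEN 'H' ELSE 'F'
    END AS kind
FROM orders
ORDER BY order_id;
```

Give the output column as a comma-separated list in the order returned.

order_id=60: region='south' → U
order_id=61: region='east' → S
order_id=62: ELSE → F
order_id=63: ELSE → F
order_id=64: ELSE → F
order_id=65: ELSE → F
order_id=66: region='south' → U
order_id=67: region='east' → S
order_id=68: ELSE → F

U, S, F, F, F, F, U, S, F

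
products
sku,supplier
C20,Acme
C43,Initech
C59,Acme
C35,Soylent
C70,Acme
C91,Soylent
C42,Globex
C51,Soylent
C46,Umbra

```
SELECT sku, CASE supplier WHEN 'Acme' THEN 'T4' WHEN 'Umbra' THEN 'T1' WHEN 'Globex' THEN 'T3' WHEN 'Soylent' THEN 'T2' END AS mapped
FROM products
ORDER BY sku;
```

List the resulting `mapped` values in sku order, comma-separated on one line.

T4, T2, T3, NULL, T1, T2, T4, T4, T2

sku=C20: supplier='Acme' → T4
sku=C35: supplier='Soylent' → T2
sku=C42: supplier='Globex' → T3
sku=C43: (no match → NULL) → NULL
sku=C46: supplier='Umbra' → T1
sku=C51: supplier='Soylent' → T2
sku=C59: supplier='Acme' → T4
sku=C70: supplier='Acme' → T4
sku=C91: supplier='Soylent' → T2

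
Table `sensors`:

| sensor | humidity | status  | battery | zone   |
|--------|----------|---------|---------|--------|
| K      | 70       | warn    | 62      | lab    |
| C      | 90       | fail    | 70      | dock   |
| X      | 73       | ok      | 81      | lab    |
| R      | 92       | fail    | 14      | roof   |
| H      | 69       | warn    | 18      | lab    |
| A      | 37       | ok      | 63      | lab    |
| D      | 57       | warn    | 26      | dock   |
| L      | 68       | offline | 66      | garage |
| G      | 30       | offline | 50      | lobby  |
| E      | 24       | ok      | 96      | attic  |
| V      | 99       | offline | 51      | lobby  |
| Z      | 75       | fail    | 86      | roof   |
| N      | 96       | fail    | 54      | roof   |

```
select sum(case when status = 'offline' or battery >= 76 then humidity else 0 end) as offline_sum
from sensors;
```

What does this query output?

sensor=K: ✗
sensor=C: ✗
sensor=X: ✓ → 73
sensor=R: ✗
sensor=H: ✗
sensor=A: ✗
sensor=D: ✗
sensor=L: ✓ → 68
sensor=G: ✓ → 30
sensor=E: ✓ → 24
sensor=V: ✓ → 99
sensor=Z: ✓ → 75
sensor=N: ✗
offline_sum = 73 + 68 + 30 + 24 + 99 + 75 = 369

369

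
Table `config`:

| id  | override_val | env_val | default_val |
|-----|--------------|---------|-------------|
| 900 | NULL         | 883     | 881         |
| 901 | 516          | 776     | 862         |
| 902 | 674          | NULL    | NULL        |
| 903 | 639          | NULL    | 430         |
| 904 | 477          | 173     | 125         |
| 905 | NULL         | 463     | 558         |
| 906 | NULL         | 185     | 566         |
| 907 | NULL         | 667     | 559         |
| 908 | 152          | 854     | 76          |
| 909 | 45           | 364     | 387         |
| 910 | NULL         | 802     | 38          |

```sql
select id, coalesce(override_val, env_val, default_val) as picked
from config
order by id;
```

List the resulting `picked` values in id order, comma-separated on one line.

id=900: override_val=NULL, env_val=883 → 883
id=901: override_val=516 → 516
id=902: override_val=674 → 674
id=903: override_val=639 → 639
id=904: override_val=477 → 477
id=905: override_val=NULL, env_val=463 → 463
id=906: override_val=NULL, env_val=185 → 185
id=907: override_val=NULL, env_val=667 → 667
id=908: override_val=152 → 152
id=909: override_val=45 → 45
id=910: override_val=NULL, env_val=802 → 802

883, 516, 674, 639, 477, 463, 185, 667, 152, 45, 802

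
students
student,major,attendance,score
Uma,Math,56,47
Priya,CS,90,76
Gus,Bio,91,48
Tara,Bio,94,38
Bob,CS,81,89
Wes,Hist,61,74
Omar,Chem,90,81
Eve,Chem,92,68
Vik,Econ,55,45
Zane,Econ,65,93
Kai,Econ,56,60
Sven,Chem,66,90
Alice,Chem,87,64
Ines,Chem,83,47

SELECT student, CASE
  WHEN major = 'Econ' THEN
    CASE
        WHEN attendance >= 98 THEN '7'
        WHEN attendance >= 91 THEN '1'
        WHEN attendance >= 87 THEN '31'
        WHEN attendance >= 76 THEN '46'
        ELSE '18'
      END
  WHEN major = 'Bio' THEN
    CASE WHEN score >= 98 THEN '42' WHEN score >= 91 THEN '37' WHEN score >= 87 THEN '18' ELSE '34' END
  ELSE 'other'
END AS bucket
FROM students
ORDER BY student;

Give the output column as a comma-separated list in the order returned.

other, other, other, 34, other, 18, other, other, other, 34, other, 18, other, 18

student=Alice: major='Chem' → outer ELSE → other
student=Bob: major='CS' → outer ELSE → other
student=Eve: major='Chem' → outer ELSE → other
student=Gus: major='Bio' → inner[ELSE] → 34
student=Ines: major='Chem' → outer ELSE → other
student=Kai: major='Econ' → inner[ELSE] → 18
student=Omar: major='Chem' → outer ELSE → other
student=Priya: major='CS' → outer ELSE → other
student=Sven: major='Chem' → outer ELSE → other
student=Tara: major='Bio' → inner[ELSE] → 34
student=Uma: major='Math' → outer ELSE → other
student=Vik: major='Econ' → inner[ELSE] → 18
student=Wes: major='Hist' → outer ELSE → other
student=Zane: major='Econ' → inner[ELSE] → 18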